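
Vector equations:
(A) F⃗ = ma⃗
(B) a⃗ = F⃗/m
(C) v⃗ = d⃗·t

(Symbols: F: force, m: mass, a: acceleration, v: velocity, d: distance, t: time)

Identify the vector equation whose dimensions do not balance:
(C) v⃗ = d⃗·t

(A) F⃗ = ma⃗: LHS [L M T^-2], RHS [L M T^-2] ✓ — Force and acceleration are vectors, mass is a scalar
(B) a⃗ = F⃗/m: LHS [L T^-2], RHS [L T^-2] ✓ — force (vector) divided by mass (scalar)
(C) v⃗ = d⃗·t: LHS [L T^-1], RHS [L T] ✗ — velocity is displacement per time; should be d⃗/t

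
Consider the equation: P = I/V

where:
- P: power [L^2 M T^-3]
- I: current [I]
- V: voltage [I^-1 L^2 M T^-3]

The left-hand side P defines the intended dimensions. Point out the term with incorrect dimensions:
The right-hand side term I/V

P has dimensions [L^2 M T^-3], but I/V has dimensions [I^2 L^-2 M^-1 T^3], so the term I/V is dimensionally wrong for P.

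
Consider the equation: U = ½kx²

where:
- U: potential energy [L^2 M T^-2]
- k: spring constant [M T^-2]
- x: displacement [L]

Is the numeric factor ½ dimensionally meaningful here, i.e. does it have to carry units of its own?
No

U has dimensions [L^2 M T^-2] and kx² already has dimensions [L^2 M T^-2], so the equation balances without ½ contributing any dimensions. ½ is a pure (dimensionless) number; changing or removing it would not affect dimensional consistency.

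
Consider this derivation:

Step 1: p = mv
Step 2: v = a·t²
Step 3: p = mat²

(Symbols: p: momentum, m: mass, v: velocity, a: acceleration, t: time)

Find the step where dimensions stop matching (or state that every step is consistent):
Step 2

Step 1: p = mv → LHS [L M T^-1], RHS [L M T^-1] ✓
Step 2: v = a·t² → LHS [L T^-1], RHS [L] ✗

The first dimensional inconsistency appears in step 2: v = a·t²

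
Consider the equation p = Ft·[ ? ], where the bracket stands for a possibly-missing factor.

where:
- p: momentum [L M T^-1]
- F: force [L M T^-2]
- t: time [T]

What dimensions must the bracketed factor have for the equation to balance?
Nothing is missing — the bracketed factor must be dimensionless.

p has dimensions [L M T^-1] and Ft already has dimensions [L M T^-1], so p = Ft is dimensionally complete.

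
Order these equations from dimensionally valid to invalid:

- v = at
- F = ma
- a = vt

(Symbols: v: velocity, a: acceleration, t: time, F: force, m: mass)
Dimensionally correct: v = at, F = ma
Dimensionally incorrect: a = vt
Ordered (correct first, then incorrect): v = at, F = ma, a = vt

- v = at: LHS [L T^-1], RHS [L T^-1] → correct ✓
- F = ma: LHS [L M T^-2], RHS [L M T^-2] → correct ✓
- a = vt: LHS [L T^-2], RHS [L] → incorrect ✗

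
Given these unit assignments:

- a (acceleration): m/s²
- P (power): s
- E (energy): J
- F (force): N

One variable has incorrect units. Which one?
P

The variable P (power) should have units W, not s.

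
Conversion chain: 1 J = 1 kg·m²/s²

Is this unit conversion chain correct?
The chain is correct (no errors).

Correct: Joule is defined as kg·m²/s²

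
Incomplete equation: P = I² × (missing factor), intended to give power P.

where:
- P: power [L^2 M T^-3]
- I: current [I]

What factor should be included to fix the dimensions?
R (resistance), dimensions [I^-2 L^2 M T^-3]

P has dimensions [L^2 M T^-3] and I² has dimensions [I^2].
The missing factor must have dimensions [L^2 M T^-3] / [I^2] = [I^-2 L^2 M T^-3], i.e. resistance (R).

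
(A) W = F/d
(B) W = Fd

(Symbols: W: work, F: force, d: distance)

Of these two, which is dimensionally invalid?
(A)

(A) W = F/d: LHS [L^2 M T^-2], RHS [M T^-2] ✗
(B) W = Fd: LHS [L^2 M T^-2], RHS [L^2 M T^-2] ✓

Expression (A) W = F/d is dimensionally incorrect.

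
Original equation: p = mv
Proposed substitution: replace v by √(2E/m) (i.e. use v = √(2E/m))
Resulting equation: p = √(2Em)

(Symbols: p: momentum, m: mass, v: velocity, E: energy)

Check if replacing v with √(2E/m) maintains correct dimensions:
Yes

[v] = [L T^-1] and [√(2E/m)] = [L T^-1]. These match, so the substitution replaces a quantity by one of the same dimensions and the result p = √(2Em) has LHS [L M T^-1] vs RHS [L M T^-1] — still consistent.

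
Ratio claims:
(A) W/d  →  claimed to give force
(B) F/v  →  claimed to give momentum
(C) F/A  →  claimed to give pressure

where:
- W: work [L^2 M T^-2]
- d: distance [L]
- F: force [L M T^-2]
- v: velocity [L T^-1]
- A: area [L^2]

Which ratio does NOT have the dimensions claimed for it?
(B) F/v does not give momentum

(A) W/d: [L M T^-2] = force [L M T^-2] ✓
(B) F/v: [M T^-1] ≠ momentum [L M T^-1] ✗
(C) F/A: [L^-1 M T^-2] = pressure [L^-1 M T^-2] ✓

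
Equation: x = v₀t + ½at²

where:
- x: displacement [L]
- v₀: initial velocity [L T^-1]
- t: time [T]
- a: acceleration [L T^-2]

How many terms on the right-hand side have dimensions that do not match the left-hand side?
0

LHS x: [L]
- v₀t: [L] ✓
- ½at²: [L] ✓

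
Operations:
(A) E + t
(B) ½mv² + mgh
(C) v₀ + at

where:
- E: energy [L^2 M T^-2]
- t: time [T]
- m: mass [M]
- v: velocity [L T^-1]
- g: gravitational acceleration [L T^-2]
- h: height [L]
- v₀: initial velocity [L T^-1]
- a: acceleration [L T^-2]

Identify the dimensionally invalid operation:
(A) E + t

(A) E + t: E [L^2 M T^-2] and t [T] — different dimensions cannot be added/subtracted ✗
(B) ½mv² + mgh: ½mv² [L^2 M T^-2] and mgh [L^2 M T^-2] — same dimensions ✓
(C) v₀ + at: v₀ [L T^-1] and at [L T^-1] — same dimensions ✓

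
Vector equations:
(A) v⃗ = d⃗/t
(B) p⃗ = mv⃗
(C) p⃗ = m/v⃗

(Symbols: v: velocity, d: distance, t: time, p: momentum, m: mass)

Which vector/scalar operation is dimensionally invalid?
(C) p⃗ = m/v⃗

(A) v⃗ = d⃗/t: LHS [L T^-1], RHS [L T^-1] ✓ — displacement (vector) divided by time (scalar)
(B) p⃗ = mv⃗: LHS [L M T^-1], RHS [L M T^-1] ✓ — mass (scalar) times velocity (vector)
(C) p⃗ = m/v⃗: LHS [L M T^-1], RHS [L^-1 M T] ✗ — momentum is mass times velocity; should be mv⃗ (and division by a vector is undefined)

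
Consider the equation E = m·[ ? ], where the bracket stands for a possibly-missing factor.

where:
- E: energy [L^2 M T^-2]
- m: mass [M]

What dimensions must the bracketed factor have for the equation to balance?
[L^2 T^-2] — velocity squared (e.g. v²)

E has dimensions [L^2 M T^-2]; m has dimensions [M].
The bracketed factor must supply [L^2 M T^-2] / [M] = [L^2 T^-2].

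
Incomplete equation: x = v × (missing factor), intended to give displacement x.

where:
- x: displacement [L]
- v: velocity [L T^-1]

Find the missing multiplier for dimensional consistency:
t (time), dimensions [T]

x has dimensions [L] and v has dimensions [L T^-1].
The missing factor must have dimensions [L] / [L T^-1] = [T], i.e. time (t).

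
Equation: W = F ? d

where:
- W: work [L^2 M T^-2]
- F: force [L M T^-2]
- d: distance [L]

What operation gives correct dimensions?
multiplication (×): W = F × d

W [L^2 M T^-2]; F [L M T^-2]; d [L].
F × d → [L^2 M T^-2] ✓
F ÷ d → [M T^-2] ✗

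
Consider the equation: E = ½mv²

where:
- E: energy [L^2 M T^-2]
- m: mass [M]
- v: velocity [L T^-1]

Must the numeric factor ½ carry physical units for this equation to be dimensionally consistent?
No

E has dimensions [L^2 M T^-2] and mv² already has dimensions [L^2 M T^-2], so the equation balances without ½ contributing any dimensions. ½ is a pure (dimensionless) number; changing or removing it would not affect dimensional consistency.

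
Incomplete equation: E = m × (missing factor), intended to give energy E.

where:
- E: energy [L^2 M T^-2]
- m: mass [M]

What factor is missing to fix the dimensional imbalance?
v² (velocity squared), dimensions [L^2 T^-2]

E has dimensions [L^2 M T^-2] and m has dimensions [M].
The missing factor must have dimensions [L^2 M T^-2] / [M] = [L^2 T^-2], i.e. velocity squared (v²).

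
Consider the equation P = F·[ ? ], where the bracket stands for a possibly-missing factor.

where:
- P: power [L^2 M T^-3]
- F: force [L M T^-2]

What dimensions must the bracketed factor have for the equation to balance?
[L T^-1] — velocity (e.g. v)

P has dimensions [L^2 M T^-3]; F has dimensions [L M T^-2].
The bracketed factor must supply [L^2 M T^-3] / [L M T^-2] = [L T^-1].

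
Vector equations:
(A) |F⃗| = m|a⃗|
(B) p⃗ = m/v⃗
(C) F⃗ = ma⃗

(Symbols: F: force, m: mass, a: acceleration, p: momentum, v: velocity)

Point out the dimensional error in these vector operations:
(B) p⃗ = m/v⃗

(A) |F⃗| = m|a⃗|: LHS [L M T^-2], RHS [L M T^-2] ✓ — magnitudes of vectors are scalars
(B) p⃗ = m/v⃗: LHS [L M T^-1], RHS [L^-1 M T] ✗ — momentum is mass times velocity; should be mv⃗ (and division by a vector is undefined)
(C) F⃗ = ma⃗: LHS [L M T^-2], RHS [L M T^-2] ✓ — Force and acceleration are vectors, mass is a scalar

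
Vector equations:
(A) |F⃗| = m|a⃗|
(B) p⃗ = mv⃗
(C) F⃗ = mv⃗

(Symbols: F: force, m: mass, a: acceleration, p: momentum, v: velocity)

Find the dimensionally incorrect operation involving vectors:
(C) F⃗ = mv⃗

(A) |F⃗| = m|a⃗|: LHS [L M T^-2], RHS [L M T^-2] ✓ — magnitudes of vectors are scalars
(B) p⃗ = mv⃗: LHS [L M T^-1], RHS [L M T^-1] ✓ — mass (scalar) times velocity (vector)
(C) F⃗ = mv⃗: LHS [L M T^-2], RHS [L M T^-1] ✗ — mass times velocity is momentum, not force; should be ma⃗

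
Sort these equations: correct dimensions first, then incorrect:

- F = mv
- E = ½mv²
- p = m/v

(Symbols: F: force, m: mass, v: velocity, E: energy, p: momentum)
Dimensionally correct: E = ½mv²
Dimensionally incorrect: F = mv, p = m/v
Ordered (correct first, then incorrect): E = ½mv², F = mv, p = m/v

- F = mv: LHS [L M T^-2], RHS [L M T^-1] → incorrect ✗
- E = ½mv²: LHS [L^2 M T^-2], RHS [L^2 M T^-2] → correct ✓
- p = m/v: LHS [L M T^-1], RHS [L^-1 M T] → incorrect ✗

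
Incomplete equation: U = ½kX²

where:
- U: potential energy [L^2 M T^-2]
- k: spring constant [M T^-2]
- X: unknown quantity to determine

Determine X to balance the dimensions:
X = x (displacement), dimensions [L]

U has dimensions [L^2 M T^-2]; the rest of the RHS (½k) has dimensions [M T^-2].
So X² must have dimensions [L^2], i.e. X has dimensions [L] — X = x (displacement).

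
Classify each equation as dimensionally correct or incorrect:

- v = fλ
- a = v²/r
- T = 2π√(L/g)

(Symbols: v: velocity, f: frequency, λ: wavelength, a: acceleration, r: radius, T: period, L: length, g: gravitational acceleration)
Dimensionally correct: v = fλ, a = v²/r, T = 2π√(L/g)
Dimensionally incorrect: none
Ordered (correct first, then incorrect): v = fλ, a = v²/r, T = 2π√(L/g)

- v = fλ: LHS [L T^-1], RHS [L T^-1] → correct ✓
- a = v²/r: LHS [L T^-2], RHS [L T^-2] → correct ✓
- T = 2π√(L/g): LHS [T], RHS [T] → correct ✓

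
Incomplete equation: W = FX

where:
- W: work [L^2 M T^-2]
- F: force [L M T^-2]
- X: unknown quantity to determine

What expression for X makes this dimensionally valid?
X = d (distance), dimensions [L]

W has dimensions [L^2 M T^-2]; the rest of the RHS (F) has dimensions [L M T^-2].
So X must have dimensions [L] — X = d (distance).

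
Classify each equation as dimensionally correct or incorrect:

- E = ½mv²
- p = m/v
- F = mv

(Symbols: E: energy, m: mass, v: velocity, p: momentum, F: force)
Dimensionally correct: E = ½mv²
Dimensionally incorrect: p = m/v, F = mv
Ordered (correct first, then incorrect): E = ½mv², p = m/v, F = mv

- E = ½mv²: LHS [L^2 M T^-2], RHS [L^2 M T^-2] → correct ✓
- p = m/v: LHS [L M T^-1], RHS [L^-1 M T] → incorrect ✗
- F = mv: LHS [L M T^-2], RHS [L M T^-1] → incorrect ✗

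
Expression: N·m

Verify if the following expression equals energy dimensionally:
Yes

The expression N·m has dimensions [L^2 M T^-2], which is exactly energy [L^2 M T^-2].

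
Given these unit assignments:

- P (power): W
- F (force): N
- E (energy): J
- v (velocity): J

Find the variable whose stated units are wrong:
v

The variable v (velocity) should have units m/s, not J.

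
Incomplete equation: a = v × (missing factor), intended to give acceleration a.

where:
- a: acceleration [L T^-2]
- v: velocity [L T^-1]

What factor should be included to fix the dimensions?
1/t (inverse time), dimensions [T^-1]

a has dimensions [L T^-2] and v has dimensions [L T^-1].
The missing factor must have dimensions [L T^-2] / [L T^-1] = [T^-1], i.e. inverse time (1/t).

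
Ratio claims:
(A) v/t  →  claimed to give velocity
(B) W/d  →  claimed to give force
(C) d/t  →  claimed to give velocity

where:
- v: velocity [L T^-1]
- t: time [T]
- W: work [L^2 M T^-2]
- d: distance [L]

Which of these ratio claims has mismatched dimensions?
(A) v/t does not give velocity

(A) v/t: [L T^-2] ≠ velocity [L T^-1] ✗
(B) W/d: [L M T^-2] = force [L M T^-2] ✓
(C) d/t: [L T^-1] = velocity [L T^-1] ✓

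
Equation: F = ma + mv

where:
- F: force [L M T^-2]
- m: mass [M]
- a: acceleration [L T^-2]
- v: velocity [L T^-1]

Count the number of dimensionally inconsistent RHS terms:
1

LHS F: [L M T^-2]
- ma: [L M T^-2] ✓
- mv: [L M T^-1] ✗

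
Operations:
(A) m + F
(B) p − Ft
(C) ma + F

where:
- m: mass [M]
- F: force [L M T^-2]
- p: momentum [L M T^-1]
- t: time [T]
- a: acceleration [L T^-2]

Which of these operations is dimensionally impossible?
(A) m + F

(A) m + F: m [M] and F [L M T^-2] — different dimensions cannot be added/subtracted ✗
(B) p − Ft: p [L M T^-1] and Ft [L M T^-1] — same dimensions ✓
(C) ma + F: ma [L M T^-2] and F [L M T^-2] — same dimensions ✓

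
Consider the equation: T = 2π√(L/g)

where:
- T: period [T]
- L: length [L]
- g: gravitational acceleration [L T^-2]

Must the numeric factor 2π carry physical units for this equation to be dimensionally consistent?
No

T has dimensions [T] and √(L/g) already has dimensions [T], so the equation balances without 2π contributing any dimensions. 2π is a pure (dimensionless) number; changing or removing it would not affect dimensional consistency.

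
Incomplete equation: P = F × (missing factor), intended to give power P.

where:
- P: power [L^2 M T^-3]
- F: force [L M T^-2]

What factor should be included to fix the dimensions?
v (velocity), dimensions [L T^-1]

P has dimensions [L^2 M T^-3] and F has dimensions [L M T^-2].
The missing factor must have dimensions [L^2 M T^-3] / [L M T^-2] = [L T^-1], i.e. velocity (v).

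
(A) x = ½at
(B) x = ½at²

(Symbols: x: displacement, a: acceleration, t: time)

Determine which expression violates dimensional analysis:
(A)

(A) x = ½at: LHS [L], RHS [L T^-1] ✗
(B) x = ½at²: LHS [L], RHS [L] ✓

Expression (A) x = ½at is dimensionally incorrect.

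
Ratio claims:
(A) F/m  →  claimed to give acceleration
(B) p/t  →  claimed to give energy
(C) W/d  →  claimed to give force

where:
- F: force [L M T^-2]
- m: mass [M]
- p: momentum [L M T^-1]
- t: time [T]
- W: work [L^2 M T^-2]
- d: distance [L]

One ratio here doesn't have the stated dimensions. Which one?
(B) p/t does not give energy

(A) F/m: [L T^-2] = acceleration [L T^-2] ✓
(B) p/t: [L M T^-2] ≠ energy [L^2 M T^-2] ✗
(C) W/d: [L M T^-2] = force [L M T^-2] ✓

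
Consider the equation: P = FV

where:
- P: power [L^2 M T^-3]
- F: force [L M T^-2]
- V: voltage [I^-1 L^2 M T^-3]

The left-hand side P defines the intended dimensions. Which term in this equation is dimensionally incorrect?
The right-hand side term FV

P has dimensions [L^2 M T^-3], but FV has dimensions [I^-1 L^3 M^2 T^-5], so the term FV is dimensionally wrong for P.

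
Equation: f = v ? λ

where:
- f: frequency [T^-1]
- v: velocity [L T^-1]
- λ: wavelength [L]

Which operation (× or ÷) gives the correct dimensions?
division (÷): f = v ÷ λ

f [T^-1]; v [L T^-1]; λ [L].
v × λ → [L^2 T^-1] ✗
v ÷ λ → [T^-1] ✓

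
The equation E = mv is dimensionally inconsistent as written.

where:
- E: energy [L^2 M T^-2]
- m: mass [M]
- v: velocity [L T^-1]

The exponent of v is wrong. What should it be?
The exponent of v should be 2: E = mv^2

The LHS E has dimensions [L^2 M T^-2]; v has dimensions [L T^-1].
As written, the RHS mv (exponent 1 on v) has dimensions [L M T^-1], which does not match.
With exponent 2, the RHS mv^2 has dimensions [L^2 M T^-2], matching the LHS.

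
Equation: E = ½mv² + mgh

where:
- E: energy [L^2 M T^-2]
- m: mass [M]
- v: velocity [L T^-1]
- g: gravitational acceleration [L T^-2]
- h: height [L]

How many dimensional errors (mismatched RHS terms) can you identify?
0

LHS E: [L^2 M T^-2]
- ½mv²: [L^2 M T^-2] ✓
- mgh: [L^2 M T^-2] ✓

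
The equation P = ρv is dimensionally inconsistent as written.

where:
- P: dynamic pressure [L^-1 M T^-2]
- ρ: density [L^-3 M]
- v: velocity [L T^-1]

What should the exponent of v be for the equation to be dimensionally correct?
The exponent of v should be 2: P = ρv^2

The LHS P has dimensions [L^-1 M T^-2]; v has dimensions [L T^-1].
As written, the RHS ρv (exponent 1 on v) has dimensions [L^-2 M T^-1], which does not match.
With exponent 2, the RHS ρv^2 has dimensions [L^-1 M T^-2], matching the LHS.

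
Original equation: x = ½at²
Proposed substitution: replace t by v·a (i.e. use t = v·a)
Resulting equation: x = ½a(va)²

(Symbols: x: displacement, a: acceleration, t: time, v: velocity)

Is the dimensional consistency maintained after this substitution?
No

[t] = [T] and [v·a] = [L^2 T^-3]. These differ, so the substitution replaces a quantity by one of different dimensions and the result x = ½a(va)² has LHS [L] vs RHS [L^5 T^-8] — inconsistent.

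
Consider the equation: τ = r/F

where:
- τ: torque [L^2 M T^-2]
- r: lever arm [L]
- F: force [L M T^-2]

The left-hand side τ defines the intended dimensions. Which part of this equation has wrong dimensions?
The right-hand side term r/F

τ has dimensions [L^2 M T^-2], but r/F has dimensions [M^-1 T^2], so the term r/F is dimensionally wrong for τ.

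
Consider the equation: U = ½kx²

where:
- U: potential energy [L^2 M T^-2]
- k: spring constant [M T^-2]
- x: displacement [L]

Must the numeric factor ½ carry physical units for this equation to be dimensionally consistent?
No

U has dimensions [L^2 M T^-2] and kx² already has dimensions [L^2 M T^-2], so the equation balances without ½ contributing any dimensions. ½ is a pure (dimensionless) number; changing or removing it would not affect dimensional consistency.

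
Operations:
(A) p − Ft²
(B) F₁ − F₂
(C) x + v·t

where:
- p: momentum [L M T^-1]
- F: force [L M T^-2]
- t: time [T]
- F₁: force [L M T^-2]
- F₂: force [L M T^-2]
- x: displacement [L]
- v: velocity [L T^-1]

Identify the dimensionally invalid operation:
(A) p − Ft²

(A) p − Ft²: p [L M T^-1] and Ft² [L M] — different dimensions cannot be added/subtracted ✗
(B) F₁ − F₂: F₁ [L M T^-2] and F₂ [L M T^-2] — same dimensions ✓
(C) x + v·t: x [L] and v·t [L] — same dimensions ✓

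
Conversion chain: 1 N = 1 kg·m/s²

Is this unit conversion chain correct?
The chain is correct (no errors).

Correct: Newton is defined as kg·m/s²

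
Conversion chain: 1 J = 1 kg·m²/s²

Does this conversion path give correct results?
The chain is correct (no errors).

Correct: Joule is defined as kg·m²/s²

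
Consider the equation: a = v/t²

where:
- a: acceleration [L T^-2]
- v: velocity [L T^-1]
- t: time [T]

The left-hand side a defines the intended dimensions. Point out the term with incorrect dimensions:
The right-hand side term v/t²

a has dimensions [L T^-2], but v/t² has dimensions [L T^-3], so the term v/t² is dimensionally wrong for a.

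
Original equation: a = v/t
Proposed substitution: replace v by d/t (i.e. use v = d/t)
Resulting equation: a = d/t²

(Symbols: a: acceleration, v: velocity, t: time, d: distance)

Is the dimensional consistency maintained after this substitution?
Yes

[v] = [L T^-1] and [d/t] = [L T^-1]. These match, so the substitution replaces a quantity by one of the same dimensions and the result a = d/t² has LHS [L T^-2] vs RHS [L T^-2] — still consistent.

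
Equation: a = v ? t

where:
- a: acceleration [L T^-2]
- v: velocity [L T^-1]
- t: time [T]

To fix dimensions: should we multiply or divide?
division (÷): a = v ÷ t

a [L T^-2]; v [L T^-1]; t [T].
v × t → [L] ✗
v ÷ t → [L T^-2] ✓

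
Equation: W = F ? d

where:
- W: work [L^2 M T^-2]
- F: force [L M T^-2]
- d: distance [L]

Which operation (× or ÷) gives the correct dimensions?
multiplication (×): W = F × d

W [L^2 M T^-2]; F [L M T^-2]; d [L].
F × d → [L^2 M T^-2] ✓
F ÷ d → [M T^-2] ✗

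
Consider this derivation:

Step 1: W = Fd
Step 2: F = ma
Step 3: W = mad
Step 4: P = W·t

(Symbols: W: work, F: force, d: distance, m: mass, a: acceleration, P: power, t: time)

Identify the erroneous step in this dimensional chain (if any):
Step 4

Step 1: W = Fd → LHS [L^2 M T^-2], RHS [L^2 M T^-2] ✓
Step 2: F = ma → LHS [L M T^-2], RHS [L M T^-2] ✓
Step 3: W = mad → LHS [L^2 M T^-2], RHS [L^2 M T^-2] ✓
Step 4: P = W·t → LHS [L^2 M T^-3], RHS [L^2 M T^-1] ✗

The first dimensional inconsistency appears in step 4: P = W·t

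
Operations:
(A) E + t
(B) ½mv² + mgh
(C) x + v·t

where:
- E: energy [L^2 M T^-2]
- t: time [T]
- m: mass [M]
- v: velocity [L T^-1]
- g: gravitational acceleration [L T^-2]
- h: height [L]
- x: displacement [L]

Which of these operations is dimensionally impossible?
(A) E + t

(A) E + t: E [L^2 M T^-2] and t [T] — different dimensions cannot be added/subtracted ✗
(B) ½mv² + mgh: ½mv² [L^2 M T^-2] and mgh [L^2 M T^-2] — same dimensions ✓
(C) x + v·t: x [L] and v·t [L] — same dimensions ✓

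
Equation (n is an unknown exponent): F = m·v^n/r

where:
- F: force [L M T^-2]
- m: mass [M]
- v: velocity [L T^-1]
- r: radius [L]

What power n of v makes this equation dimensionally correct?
n = 2

F has dimensions [L M T^-2]; v has dimensions [L T^-1].
The rest of the RHS has dimensions [L^-1 M], so v^n must supply [L^2 T^-2].
With n = 2: m·v^2/r has dimensions [L M T^-2], matching the LHS ✓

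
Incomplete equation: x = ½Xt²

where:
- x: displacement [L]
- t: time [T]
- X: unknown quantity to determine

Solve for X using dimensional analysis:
X = a (acceleration), dimensions [L T^-2]

x has dimensions [L]; the rest of the RHS (½ t²) has dimensions [T^2].
So X must have dimensions [L T^-2] — X = a (acceleration).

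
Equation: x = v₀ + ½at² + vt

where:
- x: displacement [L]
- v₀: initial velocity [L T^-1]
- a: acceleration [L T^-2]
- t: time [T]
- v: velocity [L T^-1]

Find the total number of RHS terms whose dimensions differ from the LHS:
1

LHS x: [L]
- v₀: [L T^-1] ✗
- ½at²: [L] ✓
- vt: [L] ✓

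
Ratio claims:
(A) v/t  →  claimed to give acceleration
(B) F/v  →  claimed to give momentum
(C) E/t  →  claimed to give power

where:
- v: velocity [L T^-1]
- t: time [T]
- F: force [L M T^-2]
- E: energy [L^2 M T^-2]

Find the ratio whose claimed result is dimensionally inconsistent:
(B) F/v does not give momentum

(A) v/t: [L T^-2] = acceleration [L T^-2] ✓
(B) F/v: [M T^-1] ≠ momentum [L M T^-1] ✗
(C) E/t: [L^2 M T^-3] = power [L^2 M T^-3] ✓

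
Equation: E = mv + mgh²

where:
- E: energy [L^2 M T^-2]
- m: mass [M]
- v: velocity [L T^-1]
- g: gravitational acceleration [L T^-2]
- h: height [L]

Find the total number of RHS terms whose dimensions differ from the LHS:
2

LHS E: [L^2 M T^-2]
- mv: [L M T^-1] ✗
- mgh²: [L^3 M T^-2] ✗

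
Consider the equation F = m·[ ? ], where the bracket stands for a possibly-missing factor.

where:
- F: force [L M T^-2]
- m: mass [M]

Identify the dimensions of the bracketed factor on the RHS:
[L T^-2] — acceleration (e.g. a)

F has dimensions [L M T^-2]; m has dimensions [M].
The bracketed factor must supply [L M T^-2] / [M] = [L T^-2].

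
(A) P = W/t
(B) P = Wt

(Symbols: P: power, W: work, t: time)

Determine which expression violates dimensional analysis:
(B)

(A) P = W/t: LHS [L^2 M T^-3], RHS [L^2 M T^-3] ✓
(B) P = Wt: LHS [L^2 M T^-3], RHS [L^2 M T^-1] ✗

Expression (B) P = Wt is dimensionally incorrect.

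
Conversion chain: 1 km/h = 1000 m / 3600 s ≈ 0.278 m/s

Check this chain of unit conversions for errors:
The chain is correct (no errors).

Correct: 1 km = 1000 m, 1 h = 3600 s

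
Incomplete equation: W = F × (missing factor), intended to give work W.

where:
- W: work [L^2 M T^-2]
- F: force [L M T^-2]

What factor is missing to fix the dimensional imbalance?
d (distance), dimensions [L]

W has dimensions [L^2 M T^-2] and F has dimensions [L M T^-2].
The missing factor must have dimensions [L^2 M T^-2] / [L M T^-2] = [L], i.e. distance (d).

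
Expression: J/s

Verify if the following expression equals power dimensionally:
Yes

The expression J/s has dimensions [L^2 M T^-3], which is exactly power [L^2 M T^-3].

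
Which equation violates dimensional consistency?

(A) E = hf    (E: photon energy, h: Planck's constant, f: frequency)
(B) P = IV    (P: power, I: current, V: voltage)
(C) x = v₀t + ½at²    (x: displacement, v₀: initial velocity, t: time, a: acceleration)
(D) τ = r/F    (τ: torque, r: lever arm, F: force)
(D) τ = r/F

The equation (D) τ = r/F is dimensionally incorrect.

LHS (τ): [L^2 M T^-2]
RHS (r/F): [M^-1 T^2] ✗

The dimensions do not match. The other three equations balance.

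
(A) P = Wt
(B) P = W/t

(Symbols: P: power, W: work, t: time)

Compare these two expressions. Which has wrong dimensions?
(A)

(A) P = Wt: LHS [L^2 M T^-3], RHS [L^2 M T^-1] ✗
(B) P = W/t: LHS [L^2 M T^-3], RHS [L^2 M T^-3] ✓

Expression (A) P = Wt is dimensionally incorrect.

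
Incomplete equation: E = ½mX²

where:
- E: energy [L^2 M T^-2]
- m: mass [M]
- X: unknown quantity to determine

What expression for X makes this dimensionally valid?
X = v (velocity), dimensions [L T^-1]

E has dimensions [L^2 M T^-2]; the rest of the RHS (½m) has dimensions [M].
So X² must have dimensions [L^2 T^-2], i.e. X has dimensions [L T^-1] — X = v (velocity).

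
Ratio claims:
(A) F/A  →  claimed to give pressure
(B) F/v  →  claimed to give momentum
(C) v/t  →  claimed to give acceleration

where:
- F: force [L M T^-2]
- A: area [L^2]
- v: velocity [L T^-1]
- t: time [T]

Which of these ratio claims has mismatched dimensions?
(B) F/v does not give momentum

(A) F/A: [L^-1 M T^-2] = pressure [L^-1 M T^-2] ✓
(B) F/v: [M T^-1] ≠ momentum [L M T^-1] ✗
(C) v/t: [L T^-2] = acceleration [L T^-2] ✓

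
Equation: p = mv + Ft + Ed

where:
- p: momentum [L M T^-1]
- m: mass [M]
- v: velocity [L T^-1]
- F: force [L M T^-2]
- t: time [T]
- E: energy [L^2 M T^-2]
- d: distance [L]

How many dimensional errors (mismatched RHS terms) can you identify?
1

LHS p: [L M T^-1]
- mv: [L M T^-1] ✓
- Ft: [L M T^-1] ✓
- Ed: [L^3 M T^-2] ✗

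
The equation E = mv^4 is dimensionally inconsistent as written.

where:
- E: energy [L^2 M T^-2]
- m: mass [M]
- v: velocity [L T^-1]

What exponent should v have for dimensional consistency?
The exponent of v should be 2: E = mv^2

The LHS E has dimensions [L^2 M T^-2]; v has dimensions [L T^-1].
As written, the RHS mv^4 (exponent 4 on v) has dimensions [L^4 M T^-4], which does not match.
With exponent 2, the RHS mv^2 has dimensions [L^2 M T^-2], matching the LHS.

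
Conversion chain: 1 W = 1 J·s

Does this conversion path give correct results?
The chain is incorrect (it contains an error).

Incorrect: Watt is J/s, not J·s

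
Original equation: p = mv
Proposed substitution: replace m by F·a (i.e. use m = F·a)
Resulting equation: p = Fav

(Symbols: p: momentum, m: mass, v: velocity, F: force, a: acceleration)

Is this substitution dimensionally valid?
No

[m] = [M] and [F·a] = [L^2 M T^-4]. These differ, so the substitution replaces a quantity by one of different dimensions and the result p = Fav has LHS [L M T^-1] vs RHS [L^3 M T^-5] — inconsistent.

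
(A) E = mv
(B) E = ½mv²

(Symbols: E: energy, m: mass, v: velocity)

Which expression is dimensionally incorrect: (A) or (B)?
(A)

(A) E = mv: LHS [L^2 M T^-2], RHS [L M T^-1] ✗
(B) E = ½mv²: LHS [L^2 M T^-2], RHS [L^2 M T^-2] ✓

Expression (A) E = mv is dimensionally incorrect.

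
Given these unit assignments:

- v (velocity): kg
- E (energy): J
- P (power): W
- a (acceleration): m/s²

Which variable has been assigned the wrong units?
v

The variable v (velocity) should have units m/s, not kg.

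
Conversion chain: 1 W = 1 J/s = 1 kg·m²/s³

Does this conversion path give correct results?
The chain is correct (no errors).

Correct: Watt is Joule per second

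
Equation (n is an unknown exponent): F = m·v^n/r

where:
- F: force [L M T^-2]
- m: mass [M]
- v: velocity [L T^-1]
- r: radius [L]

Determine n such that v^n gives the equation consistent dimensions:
n = 2

F has dimensions [L M T^-2]; v has dimensions [L T^-1].
The rest of the RHS has dimensions [L^-1 M], so v^n must supply [L^2 T^-2].
With n = 2: m·v^2/r has dimensions [L M T^-2], matching the LHS ✓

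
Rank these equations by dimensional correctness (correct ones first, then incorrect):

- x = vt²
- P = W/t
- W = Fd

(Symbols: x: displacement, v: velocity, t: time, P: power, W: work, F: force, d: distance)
Dimensionally correct: P = W/t, W = Fd
Dimensionally incorrect: x = vt²
Ordered (correct first, then incorrect): P = W/t, W = Fd, x = vt²

- x = vt²: LHS [L], RHS [L T] → incorrect ✗
- P = W/t: LHS [L^2 M T^-3], RHS [L^2 M T^-3] → correct ✓
- W = Fd: LHS [L^2 M T^-2], RHS [L^2 M T^-2] → correct ✓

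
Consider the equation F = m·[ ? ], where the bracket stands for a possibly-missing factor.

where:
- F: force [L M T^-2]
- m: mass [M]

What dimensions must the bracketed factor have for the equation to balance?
[L T^-2] — acceleration (e.g. a)

F has dimensions [L M T^-2]; m has dimensions [M].
The bracketed factor must supply [L M T^-2] / [M] = [L T^-2].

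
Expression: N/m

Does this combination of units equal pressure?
No

The expression N/m has dimensions [M T^-2], but pressure has dimensions [L^-1 M T^-2].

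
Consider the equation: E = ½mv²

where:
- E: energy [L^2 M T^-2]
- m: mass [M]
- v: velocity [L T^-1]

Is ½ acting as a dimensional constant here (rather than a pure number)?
No

E has dimensions [L^2 M T^-2] and mv² already has dimensions [L^2 M T^-2], so the equation balances without ½ contributing any dimensions. ½ is a pure (dimensionless) number; changing or removing it would not affect dimensional consistency.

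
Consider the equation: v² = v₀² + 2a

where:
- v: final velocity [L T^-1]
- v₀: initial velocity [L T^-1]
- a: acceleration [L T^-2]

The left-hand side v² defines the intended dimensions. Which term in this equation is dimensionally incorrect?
The term 2a

Checking each RHS term against the LHS:
- v₀²: [L^2 T^-2] — matches v² [L^2 T^-2] ✓
- 2a: [L T^-2] — does NOT match v² [L^2 T^-2] ✗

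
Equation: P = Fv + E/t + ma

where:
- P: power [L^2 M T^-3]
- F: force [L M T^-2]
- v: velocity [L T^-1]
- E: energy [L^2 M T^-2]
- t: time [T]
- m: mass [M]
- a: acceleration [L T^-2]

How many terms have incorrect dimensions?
1

LHS P: [L^2 M T^-3]
- Fv: [L^2 M T^-3] ✓
- E/t: [L^2 M T^-3] ✓
- ma: [L M T^-2] ✗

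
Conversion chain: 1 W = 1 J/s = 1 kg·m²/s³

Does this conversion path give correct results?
The chain is correct (no errors).

Correct: Watt is Joule per second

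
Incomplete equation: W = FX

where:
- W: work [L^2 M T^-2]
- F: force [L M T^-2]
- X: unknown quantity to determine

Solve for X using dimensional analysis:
X = d (distance), dimensions [L]

W has dimensions [L^2 M T^-2]; the rest of the RHS (F) has dimensions [L M T^-2].
So X must have dimensions [L] — X = d (distance).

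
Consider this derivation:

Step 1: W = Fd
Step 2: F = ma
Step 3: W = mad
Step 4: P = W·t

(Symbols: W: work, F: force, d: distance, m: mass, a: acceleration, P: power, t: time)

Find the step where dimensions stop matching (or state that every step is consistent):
Step 4

Step 1: W = Fd → LHS [L^2 M T^-2], RHS [L^2 M T^-2] ✓
Step 2: F = ma → LHS [L M T^-2], RHS [L M T^-2] ✓
Step 3: W = mad → LHS [L^2 M T^-2], RHS [L^2 M T^-2] ✓
Step 4: P = W·t → LHS [L^2 M T^-3], RHS [L^2 M T^-1] ✗

The first dimensional inconsistency appears in step 4: P = W·t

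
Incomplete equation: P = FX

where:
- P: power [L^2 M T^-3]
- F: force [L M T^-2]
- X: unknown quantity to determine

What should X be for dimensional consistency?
X = v (velocity), dimensions [L T^-1]

P has dimensions [L^2 M T^-3]; the rest of the RHS (F) has dimensions [L M T^-2].
So X must have dimensions [L T^-1] — X = v (velocity).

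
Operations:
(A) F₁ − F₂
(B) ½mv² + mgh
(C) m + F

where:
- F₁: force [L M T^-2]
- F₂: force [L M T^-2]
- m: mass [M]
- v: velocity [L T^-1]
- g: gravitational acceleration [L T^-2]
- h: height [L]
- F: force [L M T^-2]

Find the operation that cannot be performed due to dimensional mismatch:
(C) m + F

(A) F₁ − F₂: F₁ [L M T^-2] and F₂ [L M T^-2] — same dimensions ✓
(B) ½mv² + mgh: ½mv² [L^2 M T^-2] and mgh [L^2 M T^-2] — same dimensions ✓
(C) m + F: m [M] and F [L M T^-2] — different dimensions cannot be added/subtracted ✗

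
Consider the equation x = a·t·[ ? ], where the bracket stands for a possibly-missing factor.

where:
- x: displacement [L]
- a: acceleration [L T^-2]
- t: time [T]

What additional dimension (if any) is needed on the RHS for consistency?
[T] — time (e.g. t)

x has dimensions [L]; a·t has dimensions [L T^-1].
The bracketed factor must supply [L] / [L T^-1] = [T].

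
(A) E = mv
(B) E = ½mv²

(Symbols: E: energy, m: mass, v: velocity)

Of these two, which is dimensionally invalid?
(A)

(A) E = mv: LHS [L^2 M T^-2], RHS [L M T^-1] ✗
(B) E = ½mv²: LHS [L^2 M T^-2], RHS [L^2 M T^-2] ✓

Expression (A) E = mv is dimensionally incorrect.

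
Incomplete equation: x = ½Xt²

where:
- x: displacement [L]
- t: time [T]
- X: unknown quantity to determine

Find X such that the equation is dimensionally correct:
X = a (acceleration), dimensions [L T^-2]

x has dimensions [L]; the rest of the RHS (½ t²) has dimensions [T^2].
So X must have dimensions [L T^-2] — X = a (acceleration).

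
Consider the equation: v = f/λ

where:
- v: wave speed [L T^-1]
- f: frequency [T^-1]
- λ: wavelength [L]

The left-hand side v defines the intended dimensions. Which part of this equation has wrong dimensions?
The right-hand side term f/λ

v has dimensions [L T^-1], but f/λ has dimensions [L^-1 T^-1], so the term f/λ is dimensionally wrong for v.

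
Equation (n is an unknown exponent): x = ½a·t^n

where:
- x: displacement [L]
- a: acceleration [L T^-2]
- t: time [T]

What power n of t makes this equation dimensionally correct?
n = 2

x has dimensions [L]; t has dimensions [T].
The rest of the RHS has dimensions [L T^-2], so t^n must supply [T^2].
With n = 2: ½a·t^2 has dimensions [L], matching the LHS ✓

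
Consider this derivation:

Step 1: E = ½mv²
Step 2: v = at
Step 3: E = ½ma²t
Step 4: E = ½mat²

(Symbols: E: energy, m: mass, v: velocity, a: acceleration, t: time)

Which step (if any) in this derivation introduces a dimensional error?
Step 3

Step 1: E = ½mv² → LHS [L^2 M T^-2], RHS [L^2 M T^-2] ✓
Step 2: v = at → LHS [L T^-1], RHS [L T^-1] ✓
Step 3: E = ½ma²t → LHS [L^2 M T^-2], RHS [L^2 M T^-3] ✗

The first dimensional inconsistency appears in step 3: E = ½ma²t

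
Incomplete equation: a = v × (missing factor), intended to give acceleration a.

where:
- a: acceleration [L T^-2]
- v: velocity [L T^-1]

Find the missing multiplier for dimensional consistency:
1/t (inverse time), dimensions [T^-1]

a has dimensions [L T^-2] and v has dimensions [L T^-1].
The missing factor must have dimensions [L T^-2] / [L T^-1] = [T^-1], i.e. inverse time (1/t).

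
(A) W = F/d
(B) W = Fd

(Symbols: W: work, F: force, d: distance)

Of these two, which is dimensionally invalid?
(A)

(A) W = F/d: LHS [L^2 M T^-2], RHS [M T^-2] ✗
(B) W = Fd: LHS [L^2 M T^-2], RHS [L^2 M T^-2] ✓

Expression (A) W = F/d is dimensionally incorrect.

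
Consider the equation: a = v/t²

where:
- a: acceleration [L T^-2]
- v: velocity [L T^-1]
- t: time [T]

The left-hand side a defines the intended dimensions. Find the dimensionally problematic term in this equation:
The right-hand side term v/t²

a has dimensions [L T^-2], but v/t² has dimensions [L T^-3], so the term v/t² is dimensionally wrong for a.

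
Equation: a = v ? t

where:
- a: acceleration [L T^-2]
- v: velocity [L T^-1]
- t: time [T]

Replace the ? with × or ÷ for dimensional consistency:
division (÷): a = v ÷ t

a [L T^-2]; v [L T^-1]; t [T].
v × t → [L] ✗
v ÷ t → [L T^-2] ✓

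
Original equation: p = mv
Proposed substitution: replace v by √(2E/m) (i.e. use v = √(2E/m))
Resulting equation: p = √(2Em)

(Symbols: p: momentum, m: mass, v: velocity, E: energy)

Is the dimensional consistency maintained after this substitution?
Yes

[v] = [L T^-1] and [√(2E/m)] = [L T^-1]. These match, so the substitution replaces a quantity by one of the same dimensions and the result p = √(2Em) has LHS [L M T^-1] vs RHS [L M T^-1] — still consistent.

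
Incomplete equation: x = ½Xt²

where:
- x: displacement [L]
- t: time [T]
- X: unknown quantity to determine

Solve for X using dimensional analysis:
X = a (acceleration), dimensions [L T^-2]

x has dimensions [L]; the rest of the RHS (½ t²) has dimensions [T^2].
So X must have dimensions [L T^-2] — X = a (acceleration).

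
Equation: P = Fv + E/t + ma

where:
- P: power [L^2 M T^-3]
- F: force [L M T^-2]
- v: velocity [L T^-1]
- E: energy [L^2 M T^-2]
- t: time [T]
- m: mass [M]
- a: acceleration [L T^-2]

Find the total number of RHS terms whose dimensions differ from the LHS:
1

LHS P: [L^2 M T^-3]
- Fv: [L^2 M T^-3] ✓
- E/t: [L^2 M T^-3] ✓
- ma: [L M T^-2] ✗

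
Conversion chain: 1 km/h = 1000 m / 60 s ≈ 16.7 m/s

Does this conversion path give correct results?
The chain is incorrect (it contains an error).

Incorrect: 1 h = 3600 s, not 60 s (1 km/h ≈ 0.278 m/s)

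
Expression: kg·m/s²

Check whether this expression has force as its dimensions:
Yes

The expression kg·m/s² has dimensions [L M T^-2], which is exactly force [L M T^-2].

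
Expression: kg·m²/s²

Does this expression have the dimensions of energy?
Yes

The expression kg·m²/s² has dimensions [L^2 M T^-2], which is exactly energy [L^2 M T^-2].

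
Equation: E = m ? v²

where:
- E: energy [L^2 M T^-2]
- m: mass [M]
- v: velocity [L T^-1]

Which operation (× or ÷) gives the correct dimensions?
multiplication (×): E = m × v²

E [L^2 M T^-2]; m [M]; v² [L^2 T^-2].
m × v² → [L^2 M T^-2] ✓
m ÷ v² → [L^-2 M T^2] ✗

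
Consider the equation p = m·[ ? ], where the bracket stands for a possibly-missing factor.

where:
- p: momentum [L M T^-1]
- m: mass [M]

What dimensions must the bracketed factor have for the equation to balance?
[L T^-1] — velocity (e.g. v)

p has dimensions [L M T^-1]; m has dimensions [M].
The bracketed factor must supply [L M T^-1] / [M] = [L T^-1].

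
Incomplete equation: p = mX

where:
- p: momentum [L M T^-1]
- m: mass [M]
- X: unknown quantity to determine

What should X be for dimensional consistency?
X = v (velocity), dimensions [L T^-1]

p has dimensions [L M T^-1]; the rest of the RHS (m) has dimensions [M].
So X must have dimensions [L T^-1] — X = v (velocity).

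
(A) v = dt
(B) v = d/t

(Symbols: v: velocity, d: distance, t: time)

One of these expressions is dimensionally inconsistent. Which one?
(A)

(A) v = dt: LHS [L T^-1], RHS [L T] ✗
(B) v = d/t: LHS [L T^-1], RHS [L T^-1] ✓

Expression (A) v = dt is dimensionally incorrect.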